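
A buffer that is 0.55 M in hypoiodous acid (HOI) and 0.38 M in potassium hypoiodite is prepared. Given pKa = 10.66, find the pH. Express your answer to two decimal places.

pH = 10.50

pH = pKa + log([A⁻]/[HA]) = 10.66 + log(0.38/0.55)
pH = 10.66 + (-0.161) = 10.50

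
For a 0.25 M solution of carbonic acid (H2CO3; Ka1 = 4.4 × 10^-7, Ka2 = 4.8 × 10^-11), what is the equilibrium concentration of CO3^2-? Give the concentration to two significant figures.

First ionization gives [H+] ≈ [HCO3-] = 3.32 × 10^-4 M.
Second step: Ka2 = [H+][CO3^2-]/[HCO3-] ≈ [CO3^2-] (since [H+] ≈ [HCO3-]).
So [CO3^2-] ≈ Ka2.

4.8 × 10^-11 M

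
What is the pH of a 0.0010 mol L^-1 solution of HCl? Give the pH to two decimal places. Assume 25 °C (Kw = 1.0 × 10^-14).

HCl is a strong acid and dissociates completely, so [H+] = 0.0010 M.
pH = -log(0.001) = 3.00

pH = 3.00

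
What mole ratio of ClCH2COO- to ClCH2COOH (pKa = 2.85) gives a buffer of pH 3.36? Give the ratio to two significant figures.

pH = pKa + log(r) ⇒ log(r) = 3.36 − 2.85 = +0.51
r = [ClCH2COO-]/[ClCH2COOH] = 10^(+0.51) = 3.24

ratio = 3.2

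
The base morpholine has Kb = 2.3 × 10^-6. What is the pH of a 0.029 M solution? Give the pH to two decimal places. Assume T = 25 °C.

C4H8ONH + H2O ⇌ C4H8ONH2+ + OH-
From the ICE table, Kb = x²/(0.029 − x) = 2.3 × 10^-6.
Neglecting x in the denominator: x = √(2.3 × 10^-6 × 0.029) = 2.58 × 10^-4 M
(x/C₀ = 0.89% < 5%, so the approximation holds.)
pOH = −log(2.58 × 10^-4) = 3.59; pH = 14.00 − 3.59 = 10.41

pH = 10.41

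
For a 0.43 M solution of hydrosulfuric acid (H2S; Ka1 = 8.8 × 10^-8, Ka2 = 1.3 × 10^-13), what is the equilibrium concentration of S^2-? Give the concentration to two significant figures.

First ionization gives [H+] ≈ [HS-] = 1.95 × 10^-4 M.
Second step: Ka2 = [H+][S^2-]/[HS-] ≈ [S^2-] (since [H+] ≈ [HS-]).
So [S^2-] ≈ Ka2.

1.3 × 10^-13 M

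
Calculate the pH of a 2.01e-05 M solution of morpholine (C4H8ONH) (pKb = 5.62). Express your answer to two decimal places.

C4H8ONH + H2O ⇌ C4H8ONH2+ + OH-
Kb = 10^(−5.62) = 2.40 × 10^-6
Kb = [OH-]²/(2.01e-05 − [OH-]) = 2.40 × 10^-6
[OH-] is not negligible relative to C₀; solve [OH-]² + 2.4e-06·[OH-] − 4.82e-11 = 0.
[OH-] = [−2.4e-06 + √(2.4e-06² + 1.93e-10)]/2 = 5.85 × 10^-6 M
pOH = 5.23, so pH = 14.00 − pOH = 8.77

pH = 8.77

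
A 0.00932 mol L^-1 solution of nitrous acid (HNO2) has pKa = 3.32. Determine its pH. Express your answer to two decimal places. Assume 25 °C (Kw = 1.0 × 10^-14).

HNO2 ⇌ NO2- + H+
Ka = 10^(−3.32) = 4.79 × 10^-4
Ka = [H+]²/(0.00932 − [H+]) = 4.79 × 10^-4
Here C₀/Ka ≈ 19.5, so the small-[H+] approximation fails. Use the quadratic:
[H+] = (−Ka + √(Ka² + 4·Ka·C₀))/2 = 1.89 × 10^-3 M
pH = −log[H+] = −log(1.89 × 10^-3) = 2.72

pH = 2.72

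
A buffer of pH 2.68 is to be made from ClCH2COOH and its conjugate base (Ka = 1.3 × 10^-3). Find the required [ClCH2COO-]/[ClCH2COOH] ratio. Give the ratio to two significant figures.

pKa = -log(1.3 × 10^-3) = 2.886
pH = pKa + log(r) ⇒ log(r) = 2.68 − 2.886 = -0.206
r = [ClCH2COO-]/[ClCH2COOH] = 10^(-0.206) = 0.622

ratio = 0.62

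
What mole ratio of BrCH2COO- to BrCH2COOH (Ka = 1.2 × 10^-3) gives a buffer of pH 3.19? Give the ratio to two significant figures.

pKa = -log(1.2 × 10^-3) = 2.921
pH = pKa + log(r) ⇒ log(r) = 3.19 − 2.921 = +0.269
r = [BrCH2COO-]/[BrCH2COOH] = 10^(+0.269) = 1.86

ratio = 1.9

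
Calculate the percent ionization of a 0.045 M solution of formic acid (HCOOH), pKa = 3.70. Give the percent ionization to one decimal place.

6.4%

HCOOH ⇌ HCOO- + H+; let x = [H+] at equilibrium.
Ka = 10^(−3.70) = 2.00 × 10^-4
Ka = x²/(C₀ − x); solving the quadratic gives x = 2.90 × 10^-3 M.
Fraction ionized = 2.90 × 10^-3 / 0.045 = 0.0644 → 6.4%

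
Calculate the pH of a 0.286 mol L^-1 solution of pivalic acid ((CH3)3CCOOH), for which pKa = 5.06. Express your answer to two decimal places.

pH = 2.80

(CH3)3CCOOH ⇌ (CH3)3CCOO- + H+
Ka = 10^(−5.06) = 8.71 × 10^-6
Let x = [H+] at equilibrium. Ka = x²/(0.286 − x).
Since Ka ≪ C₀, x ≈ √(Ka·C₀) = 1.58 × 10^-3 M.
Check: 0.55% ionized — well under 5%, approximation valid.
pH = −log(1.58 × 10^-3) = 2.80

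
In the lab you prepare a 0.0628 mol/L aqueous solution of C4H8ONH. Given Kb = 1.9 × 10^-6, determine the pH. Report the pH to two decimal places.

pH = 10.54

C4H8ONH + H2O ⇌ C4H8ONH2+ + OH-
Kb = x²/(0.0628 − x) = 1.9 × 10^-6
Since Kb ≪ C₀, x ≈ √(Kb·C₀) = 3.45 × 10^-4 M.
pOH = −log(3.45 × 10^-4) = 3.46; pH = 14.00 − 3.46 = 10.54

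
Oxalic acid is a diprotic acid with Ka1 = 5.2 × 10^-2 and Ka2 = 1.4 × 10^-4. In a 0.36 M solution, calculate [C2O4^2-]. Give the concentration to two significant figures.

1.4 × 10^-4 M

First ionization gives [H+] ≈ [HC2O4-] = 1.13 × 10^-1 M.
Second step: Ka2 = [H+][C2O4^2-]/[HC2O4-] ≈ [C2O4^2-] (since [H+] ≈ [HC2O4-]).
So [C2O4^2-] ≈ Ka2.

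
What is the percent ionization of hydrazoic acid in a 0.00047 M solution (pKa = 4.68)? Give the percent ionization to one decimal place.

19.0%

HN3 ⇌ N3- + H+; let x = [H+] at equilibrium.
Ka = 10^(−4.68) = 2.09 × 10^-5
Solve x² + 2.09e-05x − 9.82e-09 = 0 → x = 8.92 × 10^-5 M
% ionization = x/C₀ × 100% = 8.92 × 10^-5/0.00047 × 100% = 19.0%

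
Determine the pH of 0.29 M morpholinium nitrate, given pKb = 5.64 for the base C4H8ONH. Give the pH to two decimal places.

C4H8ONH2+ is the conjugate acid of the weak base C4H8ONH.
Kb = 10^(−5.64) = 2.29 × 10^-6
Ka = Kw/Kb = 1.0×10^-14 / 2.29 × 10^-6 = 4.37 × 10^-9
Ka = [H+]²/(0.29 − [H+]) = 4.37 × 10^-9
Assume [H+] ≪ 0.29: [H+] ≈ √(4.37 × 10^-9 × 0.29) = 3.56 × 10^-5 M
([H+]/C₀ = 0.012% < 5%, so the approximation holds.)
pH = −log[H+] = −log(3.56 × 10^-5) = 4.45

pH = 4.45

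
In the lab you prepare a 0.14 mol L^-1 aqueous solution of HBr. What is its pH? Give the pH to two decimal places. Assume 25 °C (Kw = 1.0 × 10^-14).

pH = 0.85

HBr is a strong acid and dissociates completely, so [H+] = 0.14 M.
pH = -log(0.14) = 0.85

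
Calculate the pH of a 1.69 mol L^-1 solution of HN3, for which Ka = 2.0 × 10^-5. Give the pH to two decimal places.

HN3 ⇌ N3- + H+
From the ICE table, Ka = [H+]²/(1.69 − [H+]) = 2.0 × 10^-5.
Since Ka ≪ C₀, [H+] ≈ √(Ka·C₀) = 5.81 × 10^-3 M.
pH = −log(5.81 × 10^-3) = 2.24

pH = 2.24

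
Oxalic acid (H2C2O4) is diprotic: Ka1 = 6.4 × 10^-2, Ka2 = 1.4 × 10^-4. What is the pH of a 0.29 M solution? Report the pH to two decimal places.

pH = 0.97

Since Ka1 ≫ Ka2, the first ionization dominates [H+].
Ka1 = x²/(0.29 − x) = 6.4 × 10^-2
Solving the quadratic: x = (−Ka1 + √(Ka1² + 4·Ka1·C₀))/2 = 1.08 × 10^-1 M
pH = −log(1.08 × 10^-1) = 0.97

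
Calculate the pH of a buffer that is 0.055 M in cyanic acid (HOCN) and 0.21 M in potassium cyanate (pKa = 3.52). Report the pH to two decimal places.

pH = 4.10

Henderson–Hasselbalch: pH = pKa + log([OCN-]/[HOCN]) = 3.52 + log(0.21/0.055)
pH = 3.52 + (+0.582) = 4.10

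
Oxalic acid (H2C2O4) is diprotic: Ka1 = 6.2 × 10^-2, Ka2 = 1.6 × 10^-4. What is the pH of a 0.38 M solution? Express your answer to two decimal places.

Ka1 ≫ Ka2, so treat the first dissociation as the only significant source of H+.
Ka1 = x²/(0.38 − x) = 6.2 × 10^-2
Solving the quadratic: x = (−Ka1 + √(Ka1² + 4·Ka1·C₀))/2 = 1.26 × 10^-1 M
pH = −log(1.26 × 10^-1) = 0.90

pH = 0.90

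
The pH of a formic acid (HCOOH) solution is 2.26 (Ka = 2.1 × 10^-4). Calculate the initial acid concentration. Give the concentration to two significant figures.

[H+] = 10^(-2.26) = 5.50 × 10^-3 M = x
Ka = x²/(C₀ − x) ⇒ C₀ = x + x²/Ka
C₀ = 5.50 × 10^-3 + (5.50 × 10^-3)²/(2.1 × 10^-4) = 1.50 × 10^-1 M

C₀ = 1.5 × 10^-1 M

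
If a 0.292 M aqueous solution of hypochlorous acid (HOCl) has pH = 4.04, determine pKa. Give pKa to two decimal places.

[H+] = 10^(-4.04) = 9.12 × 10^-5 M
At equilibrium [HA] = 0.292 − 9.12 × 10^-5 = 2.92 × 10^-1 M
Ka = [H+][A-]/[HA] = (9.12 × 10^-5)² / 2.92 × 10^-1 = 2.85 × 10^-8
pKa = -log(2.85 × 10^-8) = 7.55

pKa = 7.55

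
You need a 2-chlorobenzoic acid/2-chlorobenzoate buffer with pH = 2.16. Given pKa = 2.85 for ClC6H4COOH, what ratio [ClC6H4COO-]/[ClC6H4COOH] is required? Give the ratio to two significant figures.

pH = pKa + log(r) ⇒ log(r) = 2.16 − 2.85 = -0.69
r = [ClC6H4COO-]/[ClC6H4COOH] = 10^(-0.69) = 0.204

ratio = 0.20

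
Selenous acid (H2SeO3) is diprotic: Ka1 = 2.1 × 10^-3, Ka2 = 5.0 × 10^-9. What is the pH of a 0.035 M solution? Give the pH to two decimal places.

Ka1 ≫ Ka2, so treat the first dissociation as the only significant source of H+.
Ka1 = x²/(0.035 − x) = 2.1 × 10^-3
Solving the quadratic: x = (−Ka1 + √(Ka1² + 4·Ka1·C₀))/2 = 7.59 × 10^-3 M
pH = −log(7.59 × 10^-3) = 2.12

pH = 2.12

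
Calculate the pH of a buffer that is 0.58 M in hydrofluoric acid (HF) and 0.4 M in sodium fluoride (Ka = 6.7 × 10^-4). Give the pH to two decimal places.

pH = 3.01

pKa = −log(6.7 × 10^-4) = 3.174
Henderson–Hasselbalch: pH = pKa + log([F-]/[HF]) = 3.174 + log(0.4/0.58)
pH = 3.174 + (-0.161) = 3.01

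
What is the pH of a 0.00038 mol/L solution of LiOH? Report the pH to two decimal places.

LiOH is a strong base; [OH-] = 0.00038 M.
pOH = -log(0.00038) = 3.42
pH = 14.00 - 3.42 = 10.58

pH = 10.58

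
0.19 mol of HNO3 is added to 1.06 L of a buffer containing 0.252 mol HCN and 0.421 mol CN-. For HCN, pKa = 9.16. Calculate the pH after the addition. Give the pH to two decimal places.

After neutralization: n(HCN) = 0.442 mol, n(CN-) = 0.231 mol.
pH = pKa + log(n_CN-/n_HCN) = 9.16 + log(0.231/0.442) = 9.16 + (-0.282)

pH = 8.88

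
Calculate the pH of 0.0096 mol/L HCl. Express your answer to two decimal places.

HCl is a strong acid and dissociates completely, so [H+] = 0.0096 M.
pH = -log(0.0096) = 2.02

pH = 2.02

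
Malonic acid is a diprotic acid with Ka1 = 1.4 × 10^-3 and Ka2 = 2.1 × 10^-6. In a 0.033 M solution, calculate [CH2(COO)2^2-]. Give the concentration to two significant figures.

First ionization gives [H+] ≈ [CH2(COOH)COO-] = 6.13 × 10^-3 M.
Second step: Ka2 = [H+][CH2(COO)2^2-]/[CH2(COOH)COO-] ≈ [CH2(COO)2^2-] (since [H+] ≈ [CH2(COOH)COO-]).
So [CH2(COO)2^2-] ≈ Ka2.

2.1 × 10^-6 M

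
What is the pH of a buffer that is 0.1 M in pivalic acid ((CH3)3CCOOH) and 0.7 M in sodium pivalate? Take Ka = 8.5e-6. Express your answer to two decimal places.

pH = 5.92

pKa = −log(8.5 × 10^-6) = 5.071
Using pH = pKa + log([base]/[acid]) with [base]/[acid] = 0.7/0.1:
pH = 5.071 + (+0.845) = 5.92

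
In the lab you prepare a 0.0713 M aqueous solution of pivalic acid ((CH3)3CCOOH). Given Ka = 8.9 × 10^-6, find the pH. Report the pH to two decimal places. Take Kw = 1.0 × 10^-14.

pH = 3.10

(CH3)3CCOOH ⇌ (CH3)3CCOO- + H+
From the ICE table, Ka = [H+]²/(0.0713 − [H+]) = 8.9 × 10^-6.
Assume [H+] ≪ 0.0713: [H+] ≈ √(8.9 × 10^-6 × 0.0713) = 7.97 × 10^-4 M
Check: 1.1% ionized — well under 5%, approximation valid.
pH = −log[H+] = −log(7.97 × 10^-4) = 3.10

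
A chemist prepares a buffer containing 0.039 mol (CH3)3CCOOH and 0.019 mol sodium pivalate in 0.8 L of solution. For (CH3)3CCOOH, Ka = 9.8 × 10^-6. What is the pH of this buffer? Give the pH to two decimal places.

pH = 4.70

pKa = −log(9.8 × 10^-6) = 5.009
pH = pKa + log([A⁻]/[HA]) = 5.009 + log(0.019/0.039)
pH = 5.009 + (-0.312) = 4.70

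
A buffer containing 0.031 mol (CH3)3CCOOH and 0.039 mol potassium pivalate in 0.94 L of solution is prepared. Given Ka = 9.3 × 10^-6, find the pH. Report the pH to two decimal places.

pH = 5.13

pKa = −log(9.3 × 10^-6) = 5.032
pH = pKa + log([A⁻]/[HA]) = 5.032 + log(0.039/0.031)
pH = 5.032 + (+0.100) = 5.13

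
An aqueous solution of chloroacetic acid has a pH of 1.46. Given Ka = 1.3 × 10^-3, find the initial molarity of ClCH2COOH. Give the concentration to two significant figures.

[H+] = 10^(-1.46) = 3.47 × 10^-2 M = x
Ka = x²/(C₀ − x) ⇒ C₀ = x + x²/Ka
C₀ = 3.47 × 10^-2 + (3.47 × 10^-2)²/(1.3 × 10^-3) = 9.61 × 10^-1 M

C₀ = 9.6 × 10^-1 M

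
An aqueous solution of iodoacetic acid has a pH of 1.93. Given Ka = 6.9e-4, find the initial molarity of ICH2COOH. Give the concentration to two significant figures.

[H+] = 10^(-1.93) = 1.17 × 10^-2 M = x
Ka = x²/(C₀ − x) ⇒ C₀ = x + x²/Ka
C₀ = 1.17 × 10^-2 + (1.17 × 10^-2)²/(6.9 × 10^-4) = 2.10 × 10^-1 M

C₀ = 2.1 × 10^-1 M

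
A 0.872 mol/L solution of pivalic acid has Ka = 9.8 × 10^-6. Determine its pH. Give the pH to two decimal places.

pH = 2.53

(CH3)3CCOOH ⇌ (CH3)3CCOO- + H+
Ka = x²/(0.872 − x) = 9.8 × 10^-6
Since Ka ≪ C₀, x ≈ √(Ka·C₀) = 2.92 × 10^-3 M.
Check: 0.34% ionized — well under 5%, approximation valid.
pH = −log(2.92 × 10^-3) = 2.53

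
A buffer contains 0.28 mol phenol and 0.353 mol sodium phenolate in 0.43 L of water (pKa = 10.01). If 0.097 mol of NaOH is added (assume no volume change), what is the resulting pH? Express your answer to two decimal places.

OH- converts C6H5OH to C6H5O-: C6H5OH → 0.183 mol, C6H5O- → 0.45 mol.
pH = pKa + log([A⁻]/[HA]) = 10.01 + log(0.45/0.183) = 10.01 +0.391

pH = 10.40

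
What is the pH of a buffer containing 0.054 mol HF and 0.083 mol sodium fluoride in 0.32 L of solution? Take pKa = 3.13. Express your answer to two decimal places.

pH = 3.32

Henderson–Hasselbalch: pH = pKa + log([F-]/[HF]) = 3.13 + log(0.083/0.054)
pH = 3.13 + (+0.187) = 3.32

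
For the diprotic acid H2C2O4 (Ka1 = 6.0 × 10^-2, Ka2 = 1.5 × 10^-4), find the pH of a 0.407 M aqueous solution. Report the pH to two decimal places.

pH = 0.89

Since Ka1 ≫ Ka2, the first ionization dominates [H+].
Ka1 = x²/(0.407 − x) = 6.0 × 10^-2
Solving the quadratic: x = (−Ka1 + √(Ka1² + 4·Ka1·C₀))/2 = 1.29 × 10^-1 M
pH = −log(1.29 × 10^-1) = 0.89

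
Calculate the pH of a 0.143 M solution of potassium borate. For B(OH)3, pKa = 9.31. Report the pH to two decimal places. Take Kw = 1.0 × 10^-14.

pH = 11.23

B(OH)4- is the conjugate base of the weak acid B(OH)3.
Ka = 10^(−9.31) = 4.90 × 10^-10
Kb = Kw/Ka = 1.0×10^-14 / 4.90 × 10^-10 = 2.04 × 10^-5
Kb = x²/(0.143 − x) = 2.04 × 10^-5
Assume x ≪ 0.143: x ≈ √(2.04 × 10^-5 × 0.143) = 1.71 × 10^-3 M
pOH = −log(1.71 × 10^-3) = 2.77; pH = 14.00 − 2.77 = 11.23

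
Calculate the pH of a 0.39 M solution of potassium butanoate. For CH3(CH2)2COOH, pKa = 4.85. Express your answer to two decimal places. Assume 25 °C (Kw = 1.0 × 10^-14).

pH = 9.22

CH3(CH2)2COO- is the conjugate base of the weak acid CH3(CH2)2COOH.
Ka = 10^(−4.85) = 1.41 × 10^-5
Kb = Kw/Ka = 1.0×10^-14 / 1.41 × 10^-5 = 7.09 × 10^-10
Kb = [OH-]²/(0.39 − [OH-]) = 7.09 × 10^-10
Assume [OH-] ≪ 0.39: [OH-] ≈ √(7.09 × 10^-10 × 0.39) = 1.66 × 10^-5 M
pOH = −log(1.66 × 10^-5) = 4.78; pH = 14.00 − 4.78 = 9.22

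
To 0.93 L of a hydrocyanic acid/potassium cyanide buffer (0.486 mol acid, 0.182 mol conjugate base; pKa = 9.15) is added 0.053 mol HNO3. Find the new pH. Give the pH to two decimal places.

pH = 8.53

Added H+ converts CN- to HCN: HCN → 0.539 mol, CN- → 0.129 mol.
pH = pKa + log(n_CN-/n_HCN) = 9.15 + log(0.129/0.539) = 9.15 + (-0.621)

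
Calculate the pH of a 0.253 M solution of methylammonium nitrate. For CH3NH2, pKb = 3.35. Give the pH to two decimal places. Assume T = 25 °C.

pH = 5.62

CH3NH3+ is the conjugate acid of the weak base CH3NH2.
Kb = 10^(−3.35) = 4.47 × 10^-4
Ka = Kw/Kb = 1.0×10^-14 / 4.47 × 10^-4 = 2.24 × 10^-11
From the ICE table, Ka = x²/(0.253 − x) = 2.24 × 10^-11.
Since Ka ≪ C₀, x ≈ √(Ka·C₀) = 2.38 × 10^-6 M.
Check: 0.00094% ionized — well under 5%, approximation valid.
pH = −log[H+] = −log(2.38 × 10^-6) = 5.62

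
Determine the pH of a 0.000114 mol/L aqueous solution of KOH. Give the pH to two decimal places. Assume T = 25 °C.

KOH is a strong base; [OH-] = 0.000114 M.
pOH = -log(0.000114) = 3.94
pH = 14.00 - 3.94 = 10.06

pH = 10.06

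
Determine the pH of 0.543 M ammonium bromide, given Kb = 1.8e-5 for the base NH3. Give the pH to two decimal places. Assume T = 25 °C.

pH = 4.76

NH4+ is the conjugate acid of the weak base NH3.
Ka = Kw/Kb = 1.0×10^-14 / 1.8 × 10^-5 = 5.56 × 10^-10
From the ICE table, Ka = x²/(0.543 − x) = 5.56 × 10^-10.
Neglecting x in the denominator: x = √(5.56 × 10^-10 × 0.543) = 1.74 × 10^-5 M
Check: 0.0032% ionized — well under 5%, approximation valid.
pH = −log(1.74 × 10^-5) = 4.76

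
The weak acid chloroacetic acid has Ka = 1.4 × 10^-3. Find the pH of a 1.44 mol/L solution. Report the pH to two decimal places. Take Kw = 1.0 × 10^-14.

pH = 1.35

ClCH2COOH ⇌ ClCH2COO- + H+
Ka = x²/(1.44 − x) = 1.4 × 10^-3
Assume x ≪ 1.44: x ≈ √(1.4 × 10^-3 × 1.44) = 4.49 × 10^-2 M
pH = −log[H+] = −log(4.49 × 10^-2) = 1.35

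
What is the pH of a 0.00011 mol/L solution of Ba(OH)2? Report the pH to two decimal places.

pH = 10.34

Ba(OH)2 is a strong base (each formula unit releases 2 OH-); [OH-] = 0.00022 M.
pOH = -log(0.00022) = 3.66
pH = 14.00 - 3.66 = 10.34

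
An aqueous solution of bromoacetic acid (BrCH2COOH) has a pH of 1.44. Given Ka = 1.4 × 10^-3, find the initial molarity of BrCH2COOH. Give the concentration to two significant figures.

[H+] = 10^(-1.44) = 3.63 × 10^-2 M = x
Ka = x²/(C₀ − x) ⇒ C₀ = x + x²/Ka
C₀ = 3.63 × 10^-2 + (3.63 × 10^-2)²/(1.4 × 10^-3) = 9.78 × 10^-1 M

C₀ = 9.8 × 10^-1 M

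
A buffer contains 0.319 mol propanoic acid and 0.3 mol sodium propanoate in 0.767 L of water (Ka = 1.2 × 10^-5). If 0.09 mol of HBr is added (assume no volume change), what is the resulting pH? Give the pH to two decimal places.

Added H+ converts CH3CH2COO- to CH3CH2COOH: CH3CH2COOH → 0.409 mol, CH3CH2COO- → 0.21 mol.
pKa = −log(1.2 × 10^-5) = 4.921
pH = pKa + log(n_CH3CH2COO-/n_CH3CH2COOH) = 4.921 + log(0.21/0.409) = 4.921 + (-0.290)

pH = 4.63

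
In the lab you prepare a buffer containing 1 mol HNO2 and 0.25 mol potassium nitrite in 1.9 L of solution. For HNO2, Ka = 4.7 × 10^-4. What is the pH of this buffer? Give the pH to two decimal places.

pKa = −log(4.7 × 10^-4) = 3.328
Henderson–Hasselbalch: pH = pKa + log([NO2-]/[HNO2]) = 3.328 + log(0.25/1)
pH = 3.328 + (-0.602) = 2.73

pH = 2.73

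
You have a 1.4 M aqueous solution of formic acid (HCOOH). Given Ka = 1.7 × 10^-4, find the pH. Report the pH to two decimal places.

pH = 1.81

HCOOH ⇌ HCOO- + H+
From the ICE table, Ka = [H+]²/(1.4 − [H+]) = 1.7 × 10^-4.
Since Ka ≪ C₀, [H+] ≈ √(Ka·C₀) = 1.54 × 10^-2 M.
([H+]/C₀ = 1.1% < 5%, so the approximation holds.)
pH = −log[H+] = −log(1.54 × 10^-2) = 1.81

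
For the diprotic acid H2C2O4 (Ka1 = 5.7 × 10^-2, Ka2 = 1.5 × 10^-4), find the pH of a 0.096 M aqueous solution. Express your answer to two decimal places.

pH = 1.29

Ka1 ≫ Ka2, so treat the first dissociation as the only significant source of H+.
Ka1 = x²/(0.096 − x) = 5.7 × 10^-2
Solving the quadratic: x = (−Ka1 + √(Ka1² + 4·Ka1·C₀))/2 = 5.08 × 10^-2 M
pH = −log(5.08 × 10^-2) = 1.29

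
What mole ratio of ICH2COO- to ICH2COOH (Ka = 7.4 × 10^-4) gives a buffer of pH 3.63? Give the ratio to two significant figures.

pKa = -log(7.4 × 10^-4) = 3.131
pH = pKa + log(r) ⇒ log(r) = 3.63 − 3.131 = +0.499
r = [ICH2COO-]/[ICH2COOH] = 10^(+0.499) = 3.16

ratio = 3.2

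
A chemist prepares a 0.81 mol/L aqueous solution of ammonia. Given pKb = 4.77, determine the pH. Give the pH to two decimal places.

NH3 + H2O ⇌ NH4+ + OH-
Kb = 10^(−4.77) = 1.70 × 10^-5
From the ICE table, Kb = x²/(0.81 − x) = 1.70 × 10^-5.
Assume x ≪ 0.81: x ≈ √(1.70 × 10^-5 × 0.81) = 3.71 × 10^-3 M
(x/C₀ = 0.46% < 5%, so the approximation holds.)
pOH = −log(3.71 × 10^-3) = 2.43; pH = 14.00 − 2.43 = 11.57

pH = 11.57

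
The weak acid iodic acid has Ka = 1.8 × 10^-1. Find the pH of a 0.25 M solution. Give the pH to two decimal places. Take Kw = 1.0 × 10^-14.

pH = 0.85

HIO3 ⇌ IO3- + H+
Ka = x²/(0.25 − x) = 1.8 × 10^-1
x is not negligible relative to C₀; solve x² + 0.18·x − 0.045 = 0.
x = [−0.18 + √(0.18² + 0.18)]/2 = 1.40 × 10^-1 M
pH = −log(1.40 × 10^-1) = 0.85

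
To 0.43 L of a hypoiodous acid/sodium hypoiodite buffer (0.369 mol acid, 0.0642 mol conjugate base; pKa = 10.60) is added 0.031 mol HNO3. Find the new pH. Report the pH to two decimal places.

After neutralization: n(HOI) = 0.4 mol, n(OI-) = 0.0332 mol.
pH = pKa + log(n_OI-/n_HOI) = 10.60 + log(0.0332/0.4) = 10.60 + (-1.081)

pH = 9.52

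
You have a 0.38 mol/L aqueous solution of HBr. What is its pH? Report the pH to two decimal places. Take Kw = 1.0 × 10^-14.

pH = 0.42

HBr is a strong acid and dissociates completely, so [H+] = 0.38 M.
pH = -log(0.38) = 0.42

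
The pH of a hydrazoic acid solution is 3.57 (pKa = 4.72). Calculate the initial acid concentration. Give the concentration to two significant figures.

C₀ = 4.1 × 10^-3 M

[H+] = 10^(-3.57) = 2.69 × 10^-4 M = x
Ka = 10^(−4.72) = 1.91 × 10^-5
Ka = x²/(C₀ − x) ⇒ C₀ = x + x²/Ka
C₀ = 2.69 × 10^-4 + (2.69 × 10^-4)²/(1.91 × 10^-5) = 4.06 × 10^-3 M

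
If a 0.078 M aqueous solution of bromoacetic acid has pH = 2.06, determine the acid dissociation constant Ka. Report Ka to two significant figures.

Ka = 1.1 × 10^-3

[H+] = 10^(-2.06) = 8.71 × 10^-3 M
At equilibrium [HA] = 0.078 − 8.71 × 10^-3 = 6.93 × 10^-2 M
Ka = [H+][A-]/[HA] = (8.71 × 10^-3)² / 6.93 × 10^-2 = 1.1 × 10^-3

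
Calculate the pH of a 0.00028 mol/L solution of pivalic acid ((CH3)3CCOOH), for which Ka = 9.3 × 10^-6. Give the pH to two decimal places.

pH = 4.33

(CH3)3CCOOH ⇌ (CH3)3CCOO- + H+
Ka = x²/(0.00028 − x) = 9.3 × 10^-6
x is not negligible relative to C₀; solve x² + 9.3e-06·x − 2.6e-09 = 0.
x = (−Ka + √(Ka² + 4·Ka·C₀))/2 = 4.66 × 10^-5 M
pH = −log[H+] = −log(4.66 × 10^-5) = 4.33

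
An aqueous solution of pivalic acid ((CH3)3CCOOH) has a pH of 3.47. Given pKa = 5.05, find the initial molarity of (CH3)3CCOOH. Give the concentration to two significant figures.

C₀ = 1.3 × 10^-2 M

[H+] = 10^(-3.47) = 3.39 × 10^-4 M = x
Ka = 10^(−5.05) = 8.91 × 10^-6
Ka = x²/(C₀ − x) ⇒ C₀ = x + x²/Ka
C₀ = 3.39 × 10^-4 + (3.39 × 10^-4)²/(8.91 × 10^-6) = 1.32 × 10^-2 M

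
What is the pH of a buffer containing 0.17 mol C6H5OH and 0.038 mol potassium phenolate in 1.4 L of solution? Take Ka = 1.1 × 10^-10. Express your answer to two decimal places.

pH = 9.31

pKa = −log(1.1 × 10^-10) = 9.959
Henderson–Hasselbalch: pH = pKa + log([C6H5O-]/[C6H5OH]) = 9.959 + log(0.038/0.17)
pH = 9.959 + (-0.651) = 9.31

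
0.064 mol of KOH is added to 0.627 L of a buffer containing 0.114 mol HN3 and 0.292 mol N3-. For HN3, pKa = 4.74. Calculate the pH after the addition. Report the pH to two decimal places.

OH- converts HN3 to N3-: HN3 → 0.05 mol, N3- → 0.356 mol.
Henderson–Hasselbalch with mole ratio 0.356/0.05: pH = 4.74 + (+0.852)

pH = 5.59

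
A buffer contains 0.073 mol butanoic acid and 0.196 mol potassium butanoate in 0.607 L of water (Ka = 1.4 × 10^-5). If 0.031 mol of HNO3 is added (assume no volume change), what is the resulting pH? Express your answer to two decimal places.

pH = 5.05

After neutralization: n(CH3(CH2)2COOH) = 0.104 mol, n(CH3(CH2)2COO-) = 0.165 mol.
pKa = −log(1.4 × 10^-5) = 4.854
pH = pKa + log([A⁻]/[HA]) = 4.854 + log(0.165/0.104) = 4.854 +0.200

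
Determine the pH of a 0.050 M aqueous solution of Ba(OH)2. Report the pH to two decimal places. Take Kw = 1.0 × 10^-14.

pH = 13.00

Ba(OH)2 is a strong base (each formula unit releases 2 OH-); [OH-] = 0.1 M.
pOH = -log(0.1) = 1.00
pH = 14.00 - 1.00 = 13.00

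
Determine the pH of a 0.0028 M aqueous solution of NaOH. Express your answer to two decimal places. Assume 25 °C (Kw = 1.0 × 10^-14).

pH = 11.45

NaOH is a strong base; [OH-] = 0.0028 M.
pOH = -log(0.0028) = 2.55
pH = 14.00 - 2.55 = 11.45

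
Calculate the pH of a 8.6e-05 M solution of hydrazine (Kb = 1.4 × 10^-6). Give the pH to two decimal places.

pH = 9.01

N2H4 + H2O ⇌ N2H5+ + OH-
Kb = x²/(8.6e-05 − x) = 1.4 × 10^-6
Here C₀/Kb ≈ 61.4, so the small-x approximation fails. Use the quadratic:
x = [−1.4e-06 + √(1.4e-06² + 4.82e-10)]/2 = 1.03 × 10^-5 M
pOH = 4.99, so pH = 14.00 − pOH = 9.01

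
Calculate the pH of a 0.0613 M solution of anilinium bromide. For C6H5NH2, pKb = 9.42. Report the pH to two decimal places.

C6H5NH3+ is the conjugate acid of the weak base C6H5NH2.
Kb = 10^(−9.42) = 3.80 × 10^-10
Ka = Kw/Kb = 1.0×10^-14 / 3.80 × 10^-10 = 2.63 × 10^-5
From the ICE table, Ka = x²/(0.0613 − x) = 2.63 × 10^-5.
Since Ka ≪ C₀, x ≈ √(Ka·C₀) = 1.27 × 10^-3 M.
pH = −log[H+] = −log(1.27 × 10^-3) = 2.90

pH = 2.90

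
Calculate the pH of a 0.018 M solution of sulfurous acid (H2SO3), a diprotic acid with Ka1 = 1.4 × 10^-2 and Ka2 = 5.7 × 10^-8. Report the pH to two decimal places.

pH = 1.99

Ka1 ≫ Ka2, so treat the first dissociation as the only significant source of H+.
Ka1 = x²/(0.018 − x) = 1.4 × 10^-2
Solving the quadratic: x = (−Ka1 + √(Ka1² + 4·Ka1·C₀))/2 = 1.03 × 10^-2 M
pH = −log(1.03 × 10^-2) = 1.99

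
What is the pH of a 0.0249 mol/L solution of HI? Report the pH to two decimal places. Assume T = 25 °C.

HI is a strong acid and dissociates completely, so [H+] = 0.0249 M.
pH = -log(0.0249) = 1.60

pH = 1.60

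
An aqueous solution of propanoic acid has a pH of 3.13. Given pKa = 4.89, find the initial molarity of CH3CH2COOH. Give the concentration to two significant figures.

[H+] = 10^(-3.13) = 7.41 × 10^-4 M = x
Ka = 10^(−4.89) = 1.29 × 10^-5
Ka = x²/(C₀ − x) ⇒ C₀ = x + x²/Ka
C₀ = 7.41 × 10^-4 + (7.41 × 10^-4)²/(1.29 × 10^-5) = 4.33 × 10^-2 M

C₀ = 4.3 × 10^-2 M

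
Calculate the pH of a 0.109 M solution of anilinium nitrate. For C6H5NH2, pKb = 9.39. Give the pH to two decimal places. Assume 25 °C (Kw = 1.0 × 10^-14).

C6H5NH3+ is the conjugate acid of the weak base C6H5NH2.
Kb = 10^(−9.39) = 4.07 × 10^-10
Ka = Kw/Kb = 1.0×10^-14 / 4.07 × 10^-10 = 2.46 × 10^-5
From the ICE table, Ka = x²/(0.109 − x) = 2.46 × 10^-5.
Since Ka ≪ C₀, x ≈ √(Ka·C₀) = 1.64 × 10^-3 M.
Check: 1.5% ionized — well under 5%, approximation valid.
pH = −log[H+] = −log(1.64 × 10^-3) = 2.79

pH = 2.79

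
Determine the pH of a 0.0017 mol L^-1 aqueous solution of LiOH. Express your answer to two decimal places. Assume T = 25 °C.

pH = 11.23

LiOH is a strong base; [OH-] = 0.0017 M.
pOH = -log(0.0017) = 2.77
pH = 14.00 - 2.77 = 11.23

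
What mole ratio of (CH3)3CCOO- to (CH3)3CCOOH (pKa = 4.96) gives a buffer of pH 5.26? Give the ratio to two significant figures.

pH = pKa + log(r) ⇒ log(r) = 5.26 − 4.96 = +0.30
r = [(CH3)3CCOO-]/[(CH3)3CCOOH] = 10^(+0.30) = 2

ratio = 2.0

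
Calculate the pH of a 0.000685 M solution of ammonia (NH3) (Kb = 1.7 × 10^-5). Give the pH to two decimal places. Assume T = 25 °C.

NH3 + H2O ⇌ NH4+ + OH-
From the ICE table, Kb = x²/(0.000685 − x) = 1.7 × 10^-5.
The 5% rule fails; solving x² + Kb·x − Kb·C₀ = 0 exactly:
x = [−1.7e-05 + √(1.7e-05² + 4.66e-08)]/2 = 9.97 × 10^-5 M
pOH = −log(9.97 × 10^-5) = 4.00; pH = 14.00 − 4.00 = 10.00

pH = 10.00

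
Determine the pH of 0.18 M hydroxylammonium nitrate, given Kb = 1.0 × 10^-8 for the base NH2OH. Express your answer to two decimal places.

NH3OH+ is the conjugate acid of the weak base NH2OH.
Ka = Kw/Kb = 1.0×10^-14 / 1.0 × 10^-8 = 1.00 × 10^-6
Ka = [H+]²/(0.18 − [H+]) = 1.00 × 10^-6
Since Ka ≪ C₀, [H+] ≈ √(Ka·C₀) = 4.24 × 10^-4 M.
Check: 0.24% ionized — well under 5%, approximation valid.
pH = −log(4.24 × 10^-4) = 3.37

pH = 3.37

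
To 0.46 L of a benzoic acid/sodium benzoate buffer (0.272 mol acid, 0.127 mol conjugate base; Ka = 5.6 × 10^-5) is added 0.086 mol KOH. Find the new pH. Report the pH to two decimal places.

After neutralization: n(C6H5COOH) = 0.186 mol, n(C6H5COO-) = 0.213 mol.
pKa = −log(5.6 × 10^-5) = 4.252
Henderson–Hasselbalch with mole ratio 0.213/0.186: pH = 4.252 + (+0.059)

pH = 4.31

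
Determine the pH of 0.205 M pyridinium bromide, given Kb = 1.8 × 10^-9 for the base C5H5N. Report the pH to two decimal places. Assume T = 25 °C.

C5H5NH+ is the conjugate acid of the weak base C5H5N.
Ka = Kw/Kb = 1.0×10^-14 / 1.8 × 10^-9 = 5.56 × 10^-6
Ka = [H+]²/(0.205 − [H+]) = 5.56 × 10^-6
Assume [H+] ≪ 0.205: [H+] ≈ √(5.56 × 10^-6 × 0.205) = 1.07 × 10^-3 M
Check: 0.52% ionized — well under 5%, approximation valid.
pH = −log(1.07 × 10^-3) = 2.97

pH = 2.97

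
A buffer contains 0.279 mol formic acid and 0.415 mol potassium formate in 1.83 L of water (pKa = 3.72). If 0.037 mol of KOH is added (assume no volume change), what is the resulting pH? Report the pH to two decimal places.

pH = 3.99

After neutralization: n(HCOOH) = 0.242 mol, n(HCOO-) = 0.452 mol.
pH = pKa + log([A⁻]/[HA]) = 3.72 + log(0.452/0.242) = 3.72 +0.271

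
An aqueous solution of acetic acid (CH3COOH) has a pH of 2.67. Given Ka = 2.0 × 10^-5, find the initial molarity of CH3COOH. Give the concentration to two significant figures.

C₀ = 2.3 × 10^-1 M

[H+] = 10^(-2.67) = 2.14 × 10^-3 M = x
Ka = x²/(C₀ − x) ⇒ C₀ = x + x²/Ka
C₀ = 2.14 × 10^-3 + (2.14 × 10^-3)²/(2.0 × 10^-5) = 2.31 × 10^-1 M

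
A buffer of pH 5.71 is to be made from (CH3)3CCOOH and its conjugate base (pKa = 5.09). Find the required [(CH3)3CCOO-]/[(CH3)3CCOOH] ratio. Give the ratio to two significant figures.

pH = pKa + log(r) ⇒ log(r) = 5.71 − 5.09 = +0.62
r = [(CH3)3CCOO-]/[(CH3)3CCOOH] = 10^(+0.62) = 4.17

ratio = 4.2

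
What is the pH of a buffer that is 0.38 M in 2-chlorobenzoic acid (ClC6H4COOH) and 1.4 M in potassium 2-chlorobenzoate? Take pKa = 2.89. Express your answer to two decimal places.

Using pH = pKa + log([base]/[acid]) with [base]/[acid] = 1.4/0.38:
pH = 2.89 + (+0.566) = 3.46

pH = 3.46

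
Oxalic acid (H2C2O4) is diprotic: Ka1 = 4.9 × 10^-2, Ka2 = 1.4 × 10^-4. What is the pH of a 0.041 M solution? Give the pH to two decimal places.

pH = 1.58

Ka1 ≫ Ka2, so treat the first dissociation as the only significant source of H+.
Ka1 = x²/(0.041 − x) = 4.9 × 10^-2
Solving the quadratic: x = (−Ka1 + √(Ka1² + 4·Ka1·C₀))/2 = 2.66 × 10^-2 M
pH = −log(2.66 × 10^-2) = 1.58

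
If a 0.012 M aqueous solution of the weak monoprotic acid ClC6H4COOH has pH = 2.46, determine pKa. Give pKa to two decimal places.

pKa = 2.85

[H+] = 10^(-2.46) = 3.47 × 10^-3 M
At equilibrium [HA] = 0.012 − 3.47 × 10^-3 = 8.53 × 10^-3 M
Ka = [H+][A-]/[HA] = (3.47 × 10^-3)² / 8.53 × 10^-3 = 1.41 × 10^-3
pKa = -log(1.41 × 10^-3) = 2.85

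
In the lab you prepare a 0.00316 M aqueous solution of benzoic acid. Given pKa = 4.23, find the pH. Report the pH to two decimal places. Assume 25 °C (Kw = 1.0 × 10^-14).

pH = 3.39

C6H5COOH ⇌ C6H5COO- + H+
Ka = 10^(−4.23) = 5.89 × 10^-5
Let x = [H+] at equilibrium. Ka = x²/(0.00316 − x).
The 5% rule fails; solving x² + Ka·x − Ka·C₀ = 0 exactly:
x = [−5.89e-05 + √(5.89e-05² + 7.44e-07)]/2 = 4.03 × 10^-4 M
pH = −log(4.03 × 10^-4) = 3.39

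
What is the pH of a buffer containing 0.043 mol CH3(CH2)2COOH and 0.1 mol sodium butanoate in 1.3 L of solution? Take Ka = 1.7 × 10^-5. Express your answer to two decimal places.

pKa = −log(1.7 × 10^-5) = 4.770
pH = pKa + log([A⁻]/[HA]) = 4.770 + log(0.1/0.043)
pH = 4.770 + (+0.367) = 5.14

pH = 5.14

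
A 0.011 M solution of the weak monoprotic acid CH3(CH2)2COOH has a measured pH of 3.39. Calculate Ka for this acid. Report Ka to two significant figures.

Ka = 1.6 × 10^-5

[H+] = 10^(-3.39) = 4.07 × 10^-4 M
At equilibrium [HA] = 0.011 − 4.07 × 10^-4 = 1.06 × 10^-2 M
Ka = [H+][A-]/[HA] = (4.07 × 10^-4)² / 1.06 × 10^-2 = 1.6 × 10^-5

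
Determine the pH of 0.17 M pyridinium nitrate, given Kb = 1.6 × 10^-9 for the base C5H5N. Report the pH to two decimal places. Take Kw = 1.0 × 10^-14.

pH = 2.99

C5H5NH+ is the conjugate acid of the weak base C5H5N.
Ka = Kw/Kb = 1.0×10^-14 / 1.6 × 10^-9 = 6.25 × 10^-6
Let x = [H+] at equilibrium. Ka = x²/(0.17 − x).
Neglecting x in the denominator: x = √(6.25 × 10^-6 × 0.17) = 1.03 × 10^-3 M
(x/C₀ = 0.61% < 5%, so the approximation holds.)
pH = −log[H+] = −log(1.03 × 10^-3) = 2.99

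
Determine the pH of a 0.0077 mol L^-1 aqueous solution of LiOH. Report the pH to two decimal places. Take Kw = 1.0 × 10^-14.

pH = 11.89

LiOH is a strong base; [OH-] = 0.0077 M.
pOH = -log(0.0077) = 2.11
pH = 14.00 - 2.11 = 11.89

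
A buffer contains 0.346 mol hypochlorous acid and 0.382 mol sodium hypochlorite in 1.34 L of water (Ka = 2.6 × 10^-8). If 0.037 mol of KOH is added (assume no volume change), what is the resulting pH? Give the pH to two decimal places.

pH = 7.72

After neutralization: n(HOCl) = 0.309 mol, n(OCl-) = 0.419 mol.
pKa = −log(2.6 × 10^-8) = 7.585
pH = pKa + log(n_OCl-/n_HOCl) = 7.585 + log(0.419/0.309) = 7.585 + (+0.132)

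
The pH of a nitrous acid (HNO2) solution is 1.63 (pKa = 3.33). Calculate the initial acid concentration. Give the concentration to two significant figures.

[H+] = 10^(-1.63) = 2.34 × 10^-2 M = x
Ka = 10^(−3.33) = 4.68 × 10^-4
Ka = x²/(C₀ − x) ⇒ C₀ = x + x²/Ka
C₀ = 2.34 × 10^-2 + (2.34 × 10^-2)²/(4.68 × 10^-4) = 1.19 M

C₀ = 1.2 M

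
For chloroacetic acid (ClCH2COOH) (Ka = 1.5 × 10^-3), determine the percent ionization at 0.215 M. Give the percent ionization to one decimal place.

8.0%

ClCH2COOH ⇌ ClCH2COO- + H+; let x = [H+] at equilibrium.
Ka = x²/(C₀ − x); solving the quadratic gives x = 1.72 × 10^-2 M.
Fraction ionized = 1.72 × 10^-2 / 0.215 = 0.0800 → 8.0%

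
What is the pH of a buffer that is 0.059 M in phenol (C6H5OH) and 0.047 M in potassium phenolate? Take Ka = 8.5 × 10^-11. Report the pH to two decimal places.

pKa = −log(8.5 × 10^-11) = 10.071
pH = pKa + log([A⁻]/[HA]) = 10.071 + log(0.047/0.059)
pH = 10.071 + (-0.099) = 9.97

pH = 9.97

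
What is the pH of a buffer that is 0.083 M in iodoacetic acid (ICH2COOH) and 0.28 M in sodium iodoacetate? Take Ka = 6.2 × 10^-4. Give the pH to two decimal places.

pKa = −log(6.2 × 10^-4) = 3.208
Henderson–Hasselbalch: pH = pKa + log([ICH2COO-]/[ICH2COOH]) = 3.208 + log(0.28/0.083)
pH = 3.208 + (+0.528) = 3.74

pH = 3.74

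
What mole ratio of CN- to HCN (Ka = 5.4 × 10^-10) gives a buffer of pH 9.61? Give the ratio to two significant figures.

ratio = 2.2

pKa = -log(5.4 × 10^-10) = 9.268
pH = pKa + log(r) ⇒ log(r) = 9.61 − 9.268 = +0.342
r = [CN-]/[HCN] = 10^(+0.342) = 2.2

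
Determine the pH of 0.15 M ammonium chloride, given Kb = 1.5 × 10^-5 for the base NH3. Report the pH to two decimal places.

NH4+ is the conjugate acid of the weak base NH3.
Ka = Kw/Kb = 1.0×10^-14 / 1.5 × 10^-5 = 6.67 × 10^-10
From the ICE table, Ka = [H+]²/(0.15 − [H+]) = 6.67 × 10^-10.
Since Ka ≪ C₀, [H+] ≈ √(Ka·C₀) = 1.00 × 10^-5 M.
([H+]/C₀ = 0.0067% < 5%, so the approximation holds.)
pH = −log(1.00 × 10^-5) = 5.00

pH = 5.00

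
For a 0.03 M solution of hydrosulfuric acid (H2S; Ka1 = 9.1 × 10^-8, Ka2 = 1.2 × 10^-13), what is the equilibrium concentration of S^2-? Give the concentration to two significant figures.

1.2 × 10^-13 M

First ionization gives [H+] ≈ [HS-] = 5.22 × 10^-5 M.
Second step: Ka2 = [H+][S^2-]/[HS-] ≈ [S^2-] (since [H+] ≈ [HS-]).
So [S^2-] ≈ Ka2.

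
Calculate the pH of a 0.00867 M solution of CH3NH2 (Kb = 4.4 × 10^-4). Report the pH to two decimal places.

pH = 11.24

CH3NH2 + H2O ⇌ CH3NH3+ + OH-
From the ICE table, Kb = x²/(0.00867 − x) = 4.4 × 10^-4.
x is not negligible relative to C₀; solve x² + 0.00044·x − 3.81e-06 = 0.
x = (−Kb + √(Kb² + 4·Kb·C₀))/2 = 1.75 × 10^-3 M
pOH = 2.76, so pH = 14.00 − pOH = 11.24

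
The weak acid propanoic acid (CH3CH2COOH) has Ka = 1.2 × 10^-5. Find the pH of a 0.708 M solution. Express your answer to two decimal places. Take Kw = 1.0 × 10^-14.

CH3CH2COOH ⇌ CH3CH2COO- + H+
From the ICE table, Ka = x²/(0.708 − x) = 1.2 × 10^-5.
Since Ka ≪ C₀, x ≈ √(Ka·C₀) = 2.91 × 10^-3 M.
Check: 0.41% ionized — well under 5%, approximation valid.
pH = −log(2.91 × 10^-3) = 2.54

pH = 2.54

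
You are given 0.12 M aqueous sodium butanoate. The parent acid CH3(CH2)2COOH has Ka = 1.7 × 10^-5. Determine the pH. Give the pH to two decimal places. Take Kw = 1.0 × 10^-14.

CH3(CH2)2COO- is the conjugate base of the weak acid CH3(CH2)2COOH.
Kb = Kw/Ka = 1.0×10^-14 / 1.7 × 10^-5 = 5.88 × 10^-10
Let x = [OH-] at equilibrium. Kb = x²/(0.12 − x).
Since Kb ≪ C₀, x ≈ √(Kb·C₀) = 8.40 × 10^-6 M.
(x/C₀ = 0.007% < 5%, so the approximation holds.)
pOH = 5.08, so pH = 14.00 − pOH = 8.92

pH = 8.92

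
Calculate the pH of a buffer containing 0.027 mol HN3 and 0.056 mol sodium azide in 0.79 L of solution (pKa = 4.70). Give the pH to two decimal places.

pH = 5.02

pH = pKa + log([A⁻]/[HA]) = 4.70 + log(0.056/0.027)
pH = 4.70 + (+0.317) = 5.02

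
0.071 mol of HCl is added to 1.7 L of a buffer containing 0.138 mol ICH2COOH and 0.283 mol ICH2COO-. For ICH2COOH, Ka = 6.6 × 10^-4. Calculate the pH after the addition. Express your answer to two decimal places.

After neutralization: n(ICH2COOH) = 0.209 mol, n(ICH2COO-) = 0.212 mol.
pKa = −log(6.6 × 10^-4) = 3.180
Henderson–Hasselbalch with mole ratio 0.212/0.209: pH = 3.180 + (+0.006)

pH = 3.19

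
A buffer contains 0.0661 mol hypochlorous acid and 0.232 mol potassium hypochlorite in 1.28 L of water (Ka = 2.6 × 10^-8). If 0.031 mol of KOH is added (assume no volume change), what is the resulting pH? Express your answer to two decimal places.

After neutralization: n(HOCl) = 0.0351 mol, n(OCl-) = 0.263 mol.
pKa = −log(2.6 × 10^-8) = 7.585
Henderson–Hasselbalch with mole ratio 0.263/0.0351: pH = 7.585 + (+0.875)

pH = 8.46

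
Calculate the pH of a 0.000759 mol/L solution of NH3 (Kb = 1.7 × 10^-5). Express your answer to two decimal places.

NH3 + H2O ⇌ NH4+ + OH-
Kb = [OH-]²/(0.000759 − [OH-]) = 1.7 × 10^-5
Here C₀/Kb ≈ 44.6, so the small-[OH-] approximation fails. Use the quadratic:
[OH-] = (−Kb + √(Kb² + 4·Kb·C₀))/2 = 1.05 × 10^-4 M
pOH = 3.98, so pH = 14.00 − pOH = 10.02

pH = 10.02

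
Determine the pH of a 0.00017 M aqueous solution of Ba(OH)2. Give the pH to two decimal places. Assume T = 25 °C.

pH = 10.53

Ba(OH)2 is a strong base (each formula unit releases 2 OH-); [OH-] = 0.00034 M.
pOH = -log(0.00034) = 3.47
pH = 14.00 - 3.47 = 10.53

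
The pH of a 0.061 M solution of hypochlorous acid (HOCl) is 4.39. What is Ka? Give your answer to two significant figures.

[H+] = 10^(-4.39) = 4.07 × 10^-5 M
At equilibrium [HA] = 0.061 − 4.07 × 10^-5 = 6.10 × 10^-2 M
Ka = [H+][A-]/[HA] = (4.07 × 10^-5)² / 6.10 × 10^-2 = 2.7 × 10^-8

Ka = 2.7 × 10^-8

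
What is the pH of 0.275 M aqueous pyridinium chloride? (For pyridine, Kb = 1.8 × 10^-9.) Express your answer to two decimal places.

pH = 2.91

C5H5NH+ is the conjugate acid of the weak base C5H5N.
Ka = Kw/Kb = 1.0×10^-14 / 1.8 × 10^-9 = 5.56 × 10^-6
From the ICE table, Ka = [H+]²/(0.275 − [H+]) = 5.56 × 10^-6.
Assume [H+] ≪ 0.275: [H+] ≈ √(5.56 × 10^-6 × 0.275) = 1.24 × 10^-3 M
pH = −log[H+] = −log(1.24 × 10^-3) = 2.91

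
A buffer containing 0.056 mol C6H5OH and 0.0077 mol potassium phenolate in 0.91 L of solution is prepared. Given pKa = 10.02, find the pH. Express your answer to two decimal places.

pH = pKa + log([A⁻]/[HA]) = 10.02 + log(0.0077/0.056)
pH = 10.02 + (-0.862) = 9.16

pH = 9.16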